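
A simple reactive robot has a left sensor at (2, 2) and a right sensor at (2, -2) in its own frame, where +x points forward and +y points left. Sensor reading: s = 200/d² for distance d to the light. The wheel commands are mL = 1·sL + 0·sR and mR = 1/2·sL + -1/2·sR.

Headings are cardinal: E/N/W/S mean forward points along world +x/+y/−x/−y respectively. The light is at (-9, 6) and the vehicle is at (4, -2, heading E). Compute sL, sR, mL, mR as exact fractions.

left sensor world pos  = (6, 0); dL² = 261
right sensor world pos = (6, -4); dR² = 325
sL = 200/261 = 200/261
sR = 200/325 = 8/13
mL = 1·sL + 0·sR = 200/261
mR = 1/2·sL + -1/2·sR = 256/3393

200/261 8/13 200/261 256/3393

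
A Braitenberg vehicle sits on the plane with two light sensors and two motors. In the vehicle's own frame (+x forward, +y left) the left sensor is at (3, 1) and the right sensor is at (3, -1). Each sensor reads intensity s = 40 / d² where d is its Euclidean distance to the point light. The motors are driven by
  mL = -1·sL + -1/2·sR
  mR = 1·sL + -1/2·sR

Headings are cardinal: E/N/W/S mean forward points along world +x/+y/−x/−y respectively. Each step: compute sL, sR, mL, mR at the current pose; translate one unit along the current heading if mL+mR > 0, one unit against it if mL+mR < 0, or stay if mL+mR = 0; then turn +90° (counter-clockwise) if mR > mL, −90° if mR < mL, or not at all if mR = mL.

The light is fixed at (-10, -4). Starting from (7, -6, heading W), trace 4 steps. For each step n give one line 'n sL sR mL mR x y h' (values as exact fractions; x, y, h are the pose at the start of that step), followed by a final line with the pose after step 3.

n=0: pose=(7,-6,W); sL=8/41, sR=40/197; mL=-2396/8077, mR=756/8077; mL+mR=-40/197 → advance -1; mR−mL=16/41 → turn +1·90°
n=1: pose=(8,-6,S); sL=20/193, sR=20/157; mL=-5070/30301, mR=1210/30301; mL+mR=-20/157 → advance -1; mR−mL=40/193 → turn +1·90°
n=2: pose=(8,-5,E); sL=40/441, sR=8/89; mL=-5324/39249, mR=1796/39249; mL+mR=-8/89 → advance -1; mR−mL=80/441 → turn +1·90°
n=3: pose=(7,-5,N); sL=2/13, sR=5/41; mL=-229/1066, mR=99/1066; mL+mR=-5/41 → advance -1; mR−mL=4/13 → turn +1·90°

0 8/41 40/197 -2396/8077 756/8077 7 -6 W
1 20/193 20/157 -5070/30301 1210/30301 8 -6 S
2 40/441 8/89 -5324/39249 1796/39249 8 -5 E
3 2/13 5/41 -229/1066 99/1066 7 -5 N
final 7 -6 W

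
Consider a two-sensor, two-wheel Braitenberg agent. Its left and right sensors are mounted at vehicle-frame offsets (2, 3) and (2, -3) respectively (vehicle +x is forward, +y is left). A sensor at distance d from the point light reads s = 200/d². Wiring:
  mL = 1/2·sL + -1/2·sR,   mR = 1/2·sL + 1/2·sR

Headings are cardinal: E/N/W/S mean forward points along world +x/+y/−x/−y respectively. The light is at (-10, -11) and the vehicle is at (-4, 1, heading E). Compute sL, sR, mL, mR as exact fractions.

200/289 40/29 -2880/8381 8680/8381

left sensor world pos  = (-2, 4); dL² = 289
right sensor world pos = (-2, -2); dR² = 145
sL = 200/289 = 200/289
sR = 200/145 = 40/29
mL = 1/2·sL + -1/2·sR = -2880/8381
mR = 1/2·sL + 1/2·sR = 8680/8381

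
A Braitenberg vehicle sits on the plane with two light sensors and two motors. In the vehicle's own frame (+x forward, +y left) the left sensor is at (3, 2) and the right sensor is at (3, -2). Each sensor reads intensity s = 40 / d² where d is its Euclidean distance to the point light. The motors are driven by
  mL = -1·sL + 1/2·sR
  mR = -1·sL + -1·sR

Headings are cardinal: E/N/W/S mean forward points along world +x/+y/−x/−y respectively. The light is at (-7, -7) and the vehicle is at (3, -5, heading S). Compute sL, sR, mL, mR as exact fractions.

left sensor world pos  = (5, -8); dL² = 145
right sensor world pos = (1, -8); dR² = 65
sL = 40/145 = 8/29
sR = 40/65 = 8/13
mL = -1·sL + 1/2·sR = 12/377
mR = -1·sL + -1·sR = -336/377

8/29 8/13 12/377 -336/377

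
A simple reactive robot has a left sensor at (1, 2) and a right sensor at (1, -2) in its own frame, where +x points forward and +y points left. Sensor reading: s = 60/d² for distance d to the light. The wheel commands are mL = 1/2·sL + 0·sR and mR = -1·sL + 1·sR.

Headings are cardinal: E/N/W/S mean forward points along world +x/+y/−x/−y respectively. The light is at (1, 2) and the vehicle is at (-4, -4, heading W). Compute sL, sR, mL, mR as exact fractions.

left sensor world pos  = (-5, -6); dL² = 100
right sensor world pos = (-5, -2); dR² = 52
sL = 60/100 = 3/5
sR = 60/52 = 15/13
mL = 1/2·sL + 0·sR = 3/10
mR = -1·sL + 1·sR = 36/65

3/5 15/13 3/10 36/65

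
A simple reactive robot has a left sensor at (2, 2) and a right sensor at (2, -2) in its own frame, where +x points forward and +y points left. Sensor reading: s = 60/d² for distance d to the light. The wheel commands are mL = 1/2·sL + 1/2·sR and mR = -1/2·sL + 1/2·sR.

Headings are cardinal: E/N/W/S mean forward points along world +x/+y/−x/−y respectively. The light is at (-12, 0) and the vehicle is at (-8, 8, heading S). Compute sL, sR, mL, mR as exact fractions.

5/6 3/2 7/6 1/3

left sensor world pos  = (-6, 6); dL² = 72
right sensor world pos = (-10, 6); dR² = 40
sL = 60/72 = 5/6
sR = 60/40 = 3/2
mL = 1/2·sL + 1/2·sR = 7/6
mR = -1/2·sL + 1/2·sR = 1/3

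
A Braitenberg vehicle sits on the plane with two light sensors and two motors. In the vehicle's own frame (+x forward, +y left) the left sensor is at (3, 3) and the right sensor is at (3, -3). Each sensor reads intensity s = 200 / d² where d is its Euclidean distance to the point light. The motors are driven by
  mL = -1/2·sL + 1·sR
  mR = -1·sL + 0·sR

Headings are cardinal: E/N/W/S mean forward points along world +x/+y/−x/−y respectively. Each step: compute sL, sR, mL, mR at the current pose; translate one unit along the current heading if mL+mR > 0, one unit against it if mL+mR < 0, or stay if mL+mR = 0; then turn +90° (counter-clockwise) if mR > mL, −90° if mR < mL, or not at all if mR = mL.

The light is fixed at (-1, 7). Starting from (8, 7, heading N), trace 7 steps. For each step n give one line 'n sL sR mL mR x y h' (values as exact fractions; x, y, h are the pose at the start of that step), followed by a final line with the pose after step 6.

n=0: pose=(8,7,N); sL=40/9, sR=200/153; mL=-140/153, mR=-40/9; mL+mR=-820/153 → advance -1; mR−mL=-60/17 → turn -1·90°
n=1: pose=(8,6,E); sL=50/37, sR=5/4; mL=85/148, mR=-50/37; mL+mR=-115/148 → advance -1; mR−mL=-285/148 → turn -1·90°
n=2: pose=(7,6,S); sL=200/137, sR=200/41; mL=23300/5617, mR=-200/137; mL+mR=15100/5617 → advance +1; mR−mL=-31500/5617 → turn -1·90°
n=3: pose=(7,5,W); sL=4, sR=100/13; mL=74/13, mR=-4; mL+mR=22/13 → advance +1; mR−mL=-126/13 → turn -1·90°
n=4: pose=(6,5,N); sL=200/17, sR=200/101; mL=-6700/1717, mR=-200/17; mL+mR=-26900/1717 → advance -1; mR−mL=-13500/1717 → turn -1·90°
n=5: pose=(6,4,E); sL=2, sR=25/17; mL=8/17, mR=-2; mL+mR=-26/17 → advance -1; mR−mL=-42/17 → turn -1·90°
n=6: pose=(5,4,S); sL=200/117, sR=40/9; mL=140/39, mR=-200/117; mL+mR=220/117 → advance +1; mR−mL=-620/117 → turn -1·90°

0 40/9 200/153 -140/153 -40/9 8 7 N
1 50/37 5/4 85/148 -50/37 8 6 E
2 200/137 200/41 23300/5617 -200/137 7 6 S
3 4 100/13 74/13 -4 7 5 W
4 200/17 200/101 -6700/1717 -200/17 6 5 N
5 2 25/17 8/17 -2 6 4 E
6 200/117 40/9 140/39 -200/117 5 4 S
final 5 3 W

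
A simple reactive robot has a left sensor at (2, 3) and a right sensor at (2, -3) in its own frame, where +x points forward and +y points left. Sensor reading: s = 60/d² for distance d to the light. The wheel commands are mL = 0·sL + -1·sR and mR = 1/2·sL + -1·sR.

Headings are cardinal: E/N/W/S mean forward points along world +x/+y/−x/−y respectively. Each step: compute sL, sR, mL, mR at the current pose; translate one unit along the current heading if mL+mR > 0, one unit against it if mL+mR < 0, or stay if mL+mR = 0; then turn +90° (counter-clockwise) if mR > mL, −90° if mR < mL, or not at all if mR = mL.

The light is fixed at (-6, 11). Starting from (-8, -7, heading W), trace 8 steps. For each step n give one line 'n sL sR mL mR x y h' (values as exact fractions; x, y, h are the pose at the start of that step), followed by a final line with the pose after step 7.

n=0: pose=(-8,-7,W); sL=60/457, sR=60/241; mL=-60/241, mR=-20190/110137; mL+mR=-47610/110137 → advance -1; mR−mL=30/457 → turn +1·90°
n=1: pose=(-7,-7,S); sL=15/101, sR=15/104; mL=-15/104, mR=-735/10504; mL+mR=-1125/5252 → advance -1; mR−mL=15/202 → turn +1·90°
n=2: pose=(-7,-6,E); sL=60/197, sR=60/401; mL=-60/401, mR=210/78997; mL+mR=-11610/78997 → advance -1; mR−mL=30/197 → turn +1·90°
n=3: pose=(-8,-6,N); sL=6/25, sR=30/113; mL=-30/113, mR=-411/2825; mL+mR=-1161/2825 → advance -1; mR−mL=3/25 → turn +1·90°
n=4: pose=(-8,-7,W); sL=60/457, sR=60/241; mL=-60/241, mR=-20190/110137; mL+mR=-47610/110137 → advance -1; mR−mL=30/457 → turn +1·90°
n=5: pose=(-7,-7,S); sL=15/101, sR=15/104; mL=-15/104, mR=-735/10504; mL+mR=-1125/5252 → advance -1; mR−mL=15/202 → turn +1·90°
n=6: pose=(-7,-6,E); sL=60/197, sR=60/401; mL=-60/401, mR=210/78997; mL+mR=-11610/78997 → advance -1; mR−mL=30/197 → turn +1·90°
n=7: pose=(-8,-6,N); sL=6/25, sR=30/113; mL=-30/113, mR=-411/2825; mL+mR=-1161/2825 → advance -1; mR−mL=3/25 → turn +1·90°

0 60/457 60/241 -60/241 -20190/110137 -8 -7 W
1 15/101 15/104 -15/104 -735/10504 -7 -7 S
2 60/197 60/401 -60/401 210/78997 -7 -6 E
3 6/25 30/113 -30/113 -411/2825 -8 -6 N
4 60/457 60/241 -60/241 -20190/110137 -8 -7 W
5 15/101 15/104 -15/104 -735/10504 -7 -7 S
6 60/197 60/401 -60/401 210/78997 -7 -6 E
7 6/25 30/113 -30/113 -411/2825 -8 -6 N
final -8 -7 W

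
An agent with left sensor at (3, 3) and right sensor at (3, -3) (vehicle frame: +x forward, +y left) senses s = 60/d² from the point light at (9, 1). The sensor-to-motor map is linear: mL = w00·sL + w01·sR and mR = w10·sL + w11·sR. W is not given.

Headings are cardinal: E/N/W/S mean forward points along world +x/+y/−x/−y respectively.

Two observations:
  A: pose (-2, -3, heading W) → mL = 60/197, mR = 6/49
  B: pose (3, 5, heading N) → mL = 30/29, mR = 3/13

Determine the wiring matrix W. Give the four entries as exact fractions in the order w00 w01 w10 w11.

obs A: pose=(-2,-3,W) → sL=12/49, sR=60/197, mL=60/197, mR=6/49
obs B: pose=(3,5,N) → sL=6/13, sR=30/29, mL=30/29, mR=3/13
sensor matrix S = [[12/49, 60/197], [6/13, 30/29]]; det S = 410400/3639181
solve [mL_A; mL_B] = S·[w00; w01] and [mR_A; mR_B] = S·[w10; w11]:
  w00 = 0, w01 = 1, w10 = 1/2, w11 = 0

0 1 1/2 0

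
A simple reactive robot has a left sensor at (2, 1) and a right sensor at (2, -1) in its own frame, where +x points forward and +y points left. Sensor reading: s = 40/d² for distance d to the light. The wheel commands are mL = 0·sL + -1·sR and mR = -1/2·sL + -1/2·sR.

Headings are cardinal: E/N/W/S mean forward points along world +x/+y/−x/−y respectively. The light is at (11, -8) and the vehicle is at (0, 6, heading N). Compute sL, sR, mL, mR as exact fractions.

left sensor world pos  = (-1, 8); dL² = 400
right sensor world pos = (1, 8); dR² = 356
sL = 40/400 = 1/10
sR = 40/356 = 10/89
mL = 0·sL + -1·sR = -10/89
mR = -1/2·sL + -1/2·sR = -189/1780

1/10 10/89 -10/89 -189/1780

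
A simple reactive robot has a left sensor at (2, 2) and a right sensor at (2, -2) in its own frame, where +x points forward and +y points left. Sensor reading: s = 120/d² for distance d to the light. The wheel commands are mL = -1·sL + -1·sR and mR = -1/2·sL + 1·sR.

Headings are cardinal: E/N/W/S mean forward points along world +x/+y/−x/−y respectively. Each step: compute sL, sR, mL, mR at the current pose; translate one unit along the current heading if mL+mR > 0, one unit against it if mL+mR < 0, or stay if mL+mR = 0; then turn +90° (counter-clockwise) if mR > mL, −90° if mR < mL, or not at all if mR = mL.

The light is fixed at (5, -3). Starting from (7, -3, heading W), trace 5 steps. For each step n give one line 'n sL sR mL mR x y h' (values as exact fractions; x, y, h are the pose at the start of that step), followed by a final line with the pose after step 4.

0 30 30 -60 15 7 -3 W
1 120/29 24 -816/29 636/29 8 -3 S
2 60/17 60/13 -1800/221 630/221 8 -2 E
3 40/3 24/5 -272/15 -28/15 7 -2 N
4 30 30 -60 15 7 -3 W
final 8 -3 S

n=0: pose=(7,-3,W); sL=30, sR=30; mL=-60, mR=15; mL+mR=-45 → advance -1; mR−mL=75 → turn +1·90°
n=1: pose=(8,-3,S); sL=120/29, sR=24; mL=-816/29, mR=636/29; mL+mR=-180/29 → advance -1; mR−mL=1452/29 → turn +1·90°
n=2: pose=(8,-2,E); sL=60/17, sR=60/13; mL=-1800/221, mR=630/221; mL+mR=-90/17 → advance -1; mR−mL=2430/221 → turn +1·90°
n=3: pose=(7,-2,N); sL=40/3, sR=24/5; mL=-272/15, mR=-28/15; mL+mR=-20 → advance -1; mR−mL=244/15 → turn +1·90°
n=4: pose=(7,-3,W); sL=30, sR=30; mL=-60, mR=15; mL+mR=-45 → advance -1; mR−mL=75 → turn +1·90°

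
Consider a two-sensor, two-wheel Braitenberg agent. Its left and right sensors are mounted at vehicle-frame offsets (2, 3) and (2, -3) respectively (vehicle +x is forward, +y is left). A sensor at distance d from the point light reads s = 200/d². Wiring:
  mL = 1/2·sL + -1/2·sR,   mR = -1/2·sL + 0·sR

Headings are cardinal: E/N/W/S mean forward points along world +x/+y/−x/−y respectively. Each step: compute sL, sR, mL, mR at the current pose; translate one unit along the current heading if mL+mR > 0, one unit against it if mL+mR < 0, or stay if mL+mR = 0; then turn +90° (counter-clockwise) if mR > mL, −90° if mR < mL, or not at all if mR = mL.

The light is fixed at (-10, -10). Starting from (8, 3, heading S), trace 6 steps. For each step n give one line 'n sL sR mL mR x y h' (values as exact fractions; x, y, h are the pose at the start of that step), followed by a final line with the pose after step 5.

n=0: pose=(8,3,S); sL=100/281, sR=100/173; mL=-5400/48613, mR=-50/281; mL+mR=-50/173 → advance -1; mR−mL=-3250/48613 → turn -1·90°
n=1: pose=(8,4,W); sL=200/377, sR=40/109; mL=3360/41093, mR=-100/377; mL+mR=-20/109 → advance -1; mR−mL=-14260/41093 → turn -1·90°
n=2: pose=(9,4,N); sL=25/64, sR=10/37; mL=285/4736, mR=-25/128; mL+mR=-5/37 → advance -1; mR−mL=-605/2368 → turn -1·90°
n=3: pose=(9,3,E); sL=200/697, sR=200/541; mL=-15600/377077, mR=-100/697; mL+mR=-100/541 → advance -1; mR−mL=-38500/377077 → turn -1·90°
n=4: pose=(8,3,S); sL=100/281, sR=100/173; mL=-5400/48613, mR=-50/281; mL+mR=-50/173 → advance -1; mR−mL=-3250/48613 → turn -1·90°
n=5: pose=(8,4,W); sL=200/377, sR=40/109; mL=3360/41093, mR=-100/377; mL+mR=-20/109 → advance -1; mR−mL=-14260/41093 → turn -1·90°

0 100/281 100/173 -5400/48613 -50/281 8 3 S
1 200/377 40/109 3360/41093 -100/377 8 4 W
2 25/64 10/37 285/4736 -25/128 9 4 N
3 200/697 200/541 -15600/377077 -100/697 9 3 E
4 100/281 100/173 -5400/48613 -50/281 8 3 S
5 200/377 40/109 3360/41093 -100/377 8 4 W
final 9 4 N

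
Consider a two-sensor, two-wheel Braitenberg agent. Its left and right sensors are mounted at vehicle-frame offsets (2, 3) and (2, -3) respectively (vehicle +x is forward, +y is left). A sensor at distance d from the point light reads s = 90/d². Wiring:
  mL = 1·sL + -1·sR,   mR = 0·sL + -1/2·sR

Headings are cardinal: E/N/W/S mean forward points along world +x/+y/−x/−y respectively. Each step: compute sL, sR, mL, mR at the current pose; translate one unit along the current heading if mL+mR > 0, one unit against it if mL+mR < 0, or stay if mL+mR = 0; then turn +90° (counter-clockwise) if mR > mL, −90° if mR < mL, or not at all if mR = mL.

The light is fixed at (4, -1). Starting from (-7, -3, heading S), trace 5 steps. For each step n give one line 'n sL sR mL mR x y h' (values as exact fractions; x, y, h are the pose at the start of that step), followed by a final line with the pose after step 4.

0 9/8 45/106 297/424 -45/212 -7 -3 S
1 18/41 90/169 -648/6929 -45/169 -7 -4 W
2 9/17 9/5 -108/85 -9/10 -6 -4 N
3 90/193 18/29 -864/5597 -9/29 -6 -5 W
4 45/74 9/4 -243/148 -9/8 -5 -5 N
final -5 -6 W

n=0: pose=(-7,-3,S); sL=9/8, sR=45/106; mL=297/424, mR=-45/212; mL+mR=207/424 → advance +1; mR−mL=-387/424 → turn -1·90°
n=1: pose=(-7,-4,W); sL=18/41, sR=90/169; mL=-648/6929, mR=-45/169; mL+mR=-2493/6929 → advance -1; mR−mL=-1197/6929 → turn -1·90°
n=2: pose=(-6,-4,N); sL=9/17, sR=9/5; mL=-108/85, mR=-9/10; mL+mR=-369/170 → advance -1; mR−mL=63/170 → turn +1·90°
n=3: pose=(-6,-5,W); sL=90/193, sR=18/29; mL=-864/5597, mR=-9/29; mL+mR=-2601/5597 → advance -1; mR−mL=-873/5597 → turn -1·90°
n=4: pose=(-5,-5,N); sL=45/74, sR=9/4; mL=-243/148, mR=-9/8; mL+mR=-819/296 → advance -1; mR−mL=153/296 → turn +1·90°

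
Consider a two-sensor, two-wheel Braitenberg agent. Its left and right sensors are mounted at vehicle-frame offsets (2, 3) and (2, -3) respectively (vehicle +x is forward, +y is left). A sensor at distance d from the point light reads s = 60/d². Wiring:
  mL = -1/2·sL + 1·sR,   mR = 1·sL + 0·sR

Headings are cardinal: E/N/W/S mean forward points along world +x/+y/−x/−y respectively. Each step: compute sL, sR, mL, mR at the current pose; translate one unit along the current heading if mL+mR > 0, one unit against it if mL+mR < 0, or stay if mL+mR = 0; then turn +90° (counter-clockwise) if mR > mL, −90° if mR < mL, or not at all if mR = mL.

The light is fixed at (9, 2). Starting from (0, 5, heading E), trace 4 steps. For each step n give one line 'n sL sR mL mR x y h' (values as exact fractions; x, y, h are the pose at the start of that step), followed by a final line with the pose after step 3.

0 12/17 60/49 726/833 12/17 0 5 E
1 30/13 30/61 -525/793 30/13 1 5 S
2 60/61 60/37 2550/2257 60/61 1 4 E
3 15/4 3/5 -51/40 15/4 2 4 S
final 2 3 E

n=0: pose=(0,5,E); sL=12/17, sR=60/49; mL=726/833, mR=12/17; mL+mR=1314/833 → advance +1; mR−mL=-138/833 → turn -1·90°
n=1: pose=(1,5,S); sL=30/13, sR=30/61; mL=-525/793, mR=30/13; mL+mR=1305/793 → advance +1; mR−mL=2355/793 → turn +1·90°
n=2: pose=(1,4,E); sL=60/61, sR=60/37; mL=2550/2257, mR=60/61; mL+mR=4770/2257 → advance +1; mR−mL=-330/2257 → turn -1·90°
n=3: pose=(2,4,S); sL=15/4, sR=3/5; mL=-51/40, mR=15/4; mL+mR=99/40 → advance +1; mR−mL=201/40 → turn +1·90°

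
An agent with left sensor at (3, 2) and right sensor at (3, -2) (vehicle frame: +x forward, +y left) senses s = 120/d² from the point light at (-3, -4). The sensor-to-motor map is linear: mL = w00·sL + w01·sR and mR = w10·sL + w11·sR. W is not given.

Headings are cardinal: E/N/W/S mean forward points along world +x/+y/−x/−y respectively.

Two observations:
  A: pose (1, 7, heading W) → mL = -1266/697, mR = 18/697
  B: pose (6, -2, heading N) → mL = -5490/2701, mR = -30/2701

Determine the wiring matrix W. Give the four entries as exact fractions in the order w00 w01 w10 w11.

obs A: pose=(1,7,W) → sL=60/41, sR=12/17, mL=-1266/697, mR=18/697
obs B: pose=(6,-2,N) → sL=60/37, sR=60/73, mL=-5490/2701, mR=-30/2701
sensor matrix S = [[60/41, 12/17], [60/37, 60/73]]; det S = 109440/1882597
solve [mL_A; mL_B] = S·[w00; w01] and [mR_A; mR_B] = S·[w10; w11]:
  w00 = -1, w01 = -1/2, w10 = 1/2, w11 = -1

-1 -1/2 1/2 -1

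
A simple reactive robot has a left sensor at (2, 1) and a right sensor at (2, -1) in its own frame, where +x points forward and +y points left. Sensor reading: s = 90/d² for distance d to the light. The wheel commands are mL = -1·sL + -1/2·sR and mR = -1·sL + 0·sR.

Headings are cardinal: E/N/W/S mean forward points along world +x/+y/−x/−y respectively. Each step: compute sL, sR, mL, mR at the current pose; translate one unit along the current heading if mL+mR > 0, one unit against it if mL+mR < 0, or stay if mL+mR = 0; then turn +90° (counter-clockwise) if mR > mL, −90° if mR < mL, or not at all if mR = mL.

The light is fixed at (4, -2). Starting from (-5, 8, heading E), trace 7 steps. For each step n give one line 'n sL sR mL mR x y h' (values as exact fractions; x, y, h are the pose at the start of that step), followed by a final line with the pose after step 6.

0 9/17 9/13 -387/442 -9/17 -5 8 E
1 18/53 2/5 -143/265 -18/53 -6 8 N
2 45/104 45/122 -3915/6344 -45/104 -6 7 W
3 90/113 90/149 -18495/16837 -90/113 -5 7 S
4 9/17 9/13 -387/442 -9/17 -5 8 E
5 18/53 2/5 -143/265 -18/53 -6 8 N
6 45/104 45/122 -3915/6344 -45/104 -6 7 W
final -5 7 S

n=0: pose=(-5,8,E); sL=9/17, sR=9/13; mL=-387/442, mR=-9/17; mL+mR=-621/442 → advance -1; mR−mL=9/26 → turn +1·90°
n=1: pose=(-6,8,N); sL=18/53, sR=2/5; mL=-143/265, mR=-18/53; mL+mR=-233/265 → advance -1; mR−mL=1/5 → turn +1·90°
n=2: pose=(-6,7,W); sL=45/104, sR=45/122; mL=-3915/6344, mR=-45/104; mL+mR=-1665/1586 → advance -1; mR−mL=45/244 → turn +1·90°
n=3: pose=(-5,7,S); sL=90/113, sR=90/149; mL=-18495/16837, mR=-90/113; mL+mR=-31905/16837 → advance -1; mR−mL=45/149 → turn +1·90°
n=4: pose=(-5,8,E); sL=9/17, sR=9/13; mL=-387/442, mR=-9/17; mL+mR=-621/442 → advance -1; mR−mL=9/26 → turn +1·90°
n=5: pose=(-6,8,N); sL=18/53, sR=2/5; mL=-143/265, mR=-18/53; mL+mR=-233/265 → advance -1; mR−mL=1/5 → turn +1·90°
n=6: pose=(-6,7,W); sL=45/104, sR=45/122; mL=-3915/6344, mR=-45/104; mL+mR=-1665/1586 → advance -1; mR−mL=45/244 → turn +1·90°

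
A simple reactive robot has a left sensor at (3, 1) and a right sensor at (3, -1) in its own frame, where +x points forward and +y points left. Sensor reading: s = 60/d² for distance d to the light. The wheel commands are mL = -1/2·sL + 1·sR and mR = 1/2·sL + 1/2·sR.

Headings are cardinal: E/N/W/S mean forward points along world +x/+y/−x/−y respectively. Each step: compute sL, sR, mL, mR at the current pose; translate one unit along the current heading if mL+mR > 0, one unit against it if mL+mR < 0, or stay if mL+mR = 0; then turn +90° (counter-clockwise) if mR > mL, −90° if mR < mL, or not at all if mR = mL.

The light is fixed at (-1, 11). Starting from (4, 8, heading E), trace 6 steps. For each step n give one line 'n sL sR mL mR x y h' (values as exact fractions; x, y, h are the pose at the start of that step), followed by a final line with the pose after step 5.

0 15/17 3/4 21/68 111/136 4 8 E
1 12/5 60/49 6/245 444/245 5 8 N
2 10/3 6 13/3 14/3 5 9 W
3 60/61 60/41 2430/2501 3060/2501 4 9 S
4 15/17 3/4 21/68 111/136 4 8 E
5 12/5 60/49 6/245 444/245 5 8 N
final 5 9 W

n=0: pose=(4,8,E); sL=15/17, sR=3/4; mL=21/68, mR=111/136; mL+mR=9/8 → advance +1; mR−mL=69/136 → turn +1·90°
n=1: pose=(5,8,N); sL=12/5, sR=60/49; mL=6/245, mR=444/245; mL+mR=90/49 → advance +1; mR−mL=438/245 → turn +1·90°
n=2: pose=(5,9,W); sL=10/3, sR=6; mL=13/3, mR=14/3; mL+mR=9 → advance +1; mR−mL=1/3 → turn +1·90°
n=3: pose=(4,9,S); sL=60/61, sR=60/41; mL=2430/2501, mR=3060/2501; mL+mR=90/41 → advance +1; mR−mL=630/2501 → turn +1·90°
n=4: pose=(4,8,E); sL=15/17, sR=3/4; mL=21/68, mR=111/136; mL+mR=9/8 → advance +1; mR−mL=69/136 → turn +1·90°
n=5: pose=(5,8,N); sL=12/5, sR=60/49; mL=6/245, mR=444/245; mL+mR=90/49 → advance +1; mR−mL=438/245 → turn +1·90°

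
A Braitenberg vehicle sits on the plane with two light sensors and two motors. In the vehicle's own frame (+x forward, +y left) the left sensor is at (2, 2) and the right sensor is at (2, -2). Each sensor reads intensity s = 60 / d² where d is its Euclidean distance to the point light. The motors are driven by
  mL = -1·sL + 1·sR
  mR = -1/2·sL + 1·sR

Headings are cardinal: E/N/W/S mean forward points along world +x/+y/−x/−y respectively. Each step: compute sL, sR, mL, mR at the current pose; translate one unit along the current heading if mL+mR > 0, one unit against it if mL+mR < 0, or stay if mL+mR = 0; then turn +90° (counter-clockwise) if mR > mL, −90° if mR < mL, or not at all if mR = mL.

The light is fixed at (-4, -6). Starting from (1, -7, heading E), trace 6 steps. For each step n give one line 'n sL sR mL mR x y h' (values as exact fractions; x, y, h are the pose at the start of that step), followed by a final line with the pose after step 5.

n=0: pose=(1,-7,E); sL=6/5, sR=30/29; mL=-24/145, mR=63/145; mL+mR=39/145 → advance +1; mR−mL=3/5 → turn +1·90°
n=1: pose=(2,-7,N); sL=60/17, sR=12/13; mL=-576/221, mR=-186/221; mL+mR=-762/221 → advance -1; mR−mL=30/17 → turn +1·90°
n=2: pose=(2,-8,W); sL=15/8, sR=15/4; mL=15/8, mR=45/16; mL+mR=75/16 → advance +1; mR−mL=15/16 → turn +1·90°
n=3: pose=(1,-8,S); sL=12/13, sR=12/5; mL=96/65, mR=126/65; mL+mR=222/65 → advance +1; mR−mL=6/13 → turn +1·90°
n=4: pose=(1,-9,E); sL=6/5, sR=30/37; mL=-72/185, mR=39/185; mL+mR=-33/185 → advance -1; mR−mL=3/5 → turn +1·90°
n=5: pose=(0,-9,N); sL=12, sR=60/37; mL=-384/37, mR=-162/37; mL+mR=-546/37 → advance -1; mR−mL=6 → turn +1·90°

0 6/5 30/29 -24/145 63/145 1 -7 E
1 60/17 12/13 -576/221 -186/221 2 -7 N
2 15/8 15/4 15/8 45/16 2 -8 W
3 12/13 12/5 96/65 126/65 1 -8 S
4 6/5 30/37 -72/185 39/185 1 -9 E
5 12 60/37 -384/37 -162/37 0 -9 N
final 0 -10 W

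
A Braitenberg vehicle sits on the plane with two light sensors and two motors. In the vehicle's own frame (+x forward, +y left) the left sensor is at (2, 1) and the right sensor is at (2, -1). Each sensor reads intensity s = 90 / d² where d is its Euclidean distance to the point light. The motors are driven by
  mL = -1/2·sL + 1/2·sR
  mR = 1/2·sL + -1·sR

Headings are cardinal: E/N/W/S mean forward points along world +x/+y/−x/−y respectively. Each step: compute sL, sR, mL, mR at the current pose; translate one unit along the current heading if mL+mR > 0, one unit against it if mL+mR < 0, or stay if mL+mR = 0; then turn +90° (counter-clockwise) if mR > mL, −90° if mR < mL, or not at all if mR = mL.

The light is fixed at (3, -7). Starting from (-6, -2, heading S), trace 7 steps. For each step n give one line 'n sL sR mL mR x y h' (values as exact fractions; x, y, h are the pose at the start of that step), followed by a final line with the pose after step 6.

0 90/73 90/109 -1620/7957 -1665/7957 -6 -2 S
1 45/73 9/17 -54/1241 -549/2482 -6 -1 W
2 18/29 90/113 288/3277 -1593/3277 -5 -1 N
3 5/4 45/26 25/104 -115/104 -5 -2 E
4 90/73 90/109 -1620/7957 -1665/7957 -6 -2 S
5 45/73 9/17 -54/1241 -549/2482 -6 -1 W
6 18/29 90/113 288/3277 -1593/3277 -5 -1 N
final -5 -2 E

n=0: pose=(-6,-2,S); sL=90/73, sR=90/109; mL=-1620/7957, mR=-1665/7957; mL+mR=-45/109 → advance -1; mR−mL=-45/7957 → turn -1·90°
n=1: pose=(-6,-1,W); sL=45/73, sR=9/17; mL=-54/1241, mR=-549/2482; mL+mR=-9/34 → advance -1; mR−mL=-441/2482 → turn -1·90°
n=2: pose=(-5,-1,N); sL=18/29, sR=90/113; mL=288/3277, mR=-1593/3277; mL+mR=-45/113 → advance -1; mR−mL=-1881/3277 → turn -1·90°
n=3: pose=(-5,-2,E); sL=5/4, sR=45/26; mL=25/104, mR=-115/104; mL+mR=-45/52 → advance -1; mR−mL=-35/26 → turn -1·90°
n=4: pose=(-6,-2,S); sL=90/73, sR=90/109; mL=-1620/7957, mR=-1665/7957; mL+mR=-45/109 → advance -1; mR−mL=-45/7957 → turn -1·90°
n=5: pose=(-6,-1,W); sL=45/73, sR=9/17; mL=-54/1241, mR=-549/2482; mL+mR=-9/34 → advance -1; mR−mL=-441/2482 → turn -1·90°
n=6: pose=(-5,-1,N); sL=18/29, sR=90/113; mL=288/3277, mR=-1593/3277; mL+mR=-45/113 → advance -1; mR−mL=-1881/3277 → turn -1·90°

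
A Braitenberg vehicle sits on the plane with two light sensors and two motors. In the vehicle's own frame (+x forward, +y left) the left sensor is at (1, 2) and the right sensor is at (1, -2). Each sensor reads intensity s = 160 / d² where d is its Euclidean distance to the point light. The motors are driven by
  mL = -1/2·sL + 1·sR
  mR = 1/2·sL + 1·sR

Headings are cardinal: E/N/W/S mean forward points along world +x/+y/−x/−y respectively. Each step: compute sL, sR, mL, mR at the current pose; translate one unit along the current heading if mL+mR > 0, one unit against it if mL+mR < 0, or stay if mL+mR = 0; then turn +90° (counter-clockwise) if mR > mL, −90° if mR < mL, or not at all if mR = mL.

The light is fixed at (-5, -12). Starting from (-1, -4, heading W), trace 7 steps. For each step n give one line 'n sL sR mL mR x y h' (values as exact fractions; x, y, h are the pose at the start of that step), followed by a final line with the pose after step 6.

0 32/9 160/109 -304/981 3184/981 -1 -4 W
1 80/37 16/5 392/185 792/185 -2 -4 S
2 160/97 160/41 12240/3977 18800/3977 -2 -5 E
3 40/17 8/5 36/85 236/85 -1 -5 N
4 32/9 160/109 -304/981 3184/981 -1 -4 W
5 80/37 16/5 392/185 792/185 -2 -4 S
6 160/97 160/41 12240/3977 18800/3977 -2 -5 E
final -1 -5 N

n=0: pose=(-1,-4,W); sL=32/9, sR=160/109; mL=-304/981, mR=3184/981; mL+mR=320/109 → advance +1; mR−mL=32/9 → turn +1·90°
n=1: pose=(-2,-4,S); sL=80/37, sR=16/5; mL=392/185, mR=792/185; mL+mR=32/5 → advance +1; mR−mL=80/37 → turn +1·90°
n=2: pose=(-2,-5,E); sL=160/97, sR=160/41; mL=12240/3977, mR=18800/3977; mL+mR=320/41 → advance +1; mR−mL=160/97 → turn +1·90°
n=3: pose=(-1,-5,N); sL=40/17, sR=8/5; mL=36/85, mR=236/85; mL+mR=16/5 → advance +1; mR−mL=40/17 → turn +1·90°
n=4: pose=(-1,-4,W); sL=32/9, sR=160/109; mL=-304/981, mR=3184/981; mL+mR=320/109 → advance +1; mR−mL=32/9 → turn +1·90°
n=5: pose=(-2,-4,S); sL=80/37, sR=16/5; mL=392/185, mR=792/185; mL+mR=32/5 → advance +1; mR−mL=80/37 → turn +1·90°
n=6: pose=(-2,-5,E); sL=160/97, sR=160/41; mL=12240/3977, mR=18800/3977; mL+mR=320/41 → advance +1; mR−mL=160/97 → turn +1·90°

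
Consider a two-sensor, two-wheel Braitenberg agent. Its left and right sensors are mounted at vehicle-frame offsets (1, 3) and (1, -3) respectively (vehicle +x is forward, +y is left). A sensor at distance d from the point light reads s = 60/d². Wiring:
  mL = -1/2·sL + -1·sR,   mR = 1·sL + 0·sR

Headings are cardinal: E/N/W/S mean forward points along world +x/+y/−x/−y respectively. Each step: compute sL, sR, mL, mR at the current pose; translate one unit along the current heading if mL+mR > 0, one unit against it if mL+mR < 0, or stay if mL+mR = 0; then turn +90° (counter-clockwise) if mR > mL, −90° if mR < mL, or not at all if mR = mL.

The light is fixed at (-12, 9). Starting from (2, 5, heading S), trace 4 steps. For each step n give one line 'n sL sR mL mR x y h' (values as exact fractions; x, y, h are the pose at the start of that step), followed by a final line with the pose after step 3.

n=0: pose=(2,5,S); sL=30/157, sR=30/73; mL=-5805/11461, mR=30/157; mL+mR=-3615/11461 → advance -1; mR−mL=7995/11461 → turn +1·90°
n=1: pose=(2,6,E); sL=4/15, sR=20/87; mL=-158/435, mR=4/15; mL+mR=-14/145 → advance -1; mR−mL=274/435 → turn +1·90°
n=2: pose=(1,6,N); sL=15/26, sR=3/13; mL=-27/52, mR=15/26; mL+mR=3/52 → advance +1; mR−mL=57/52 → turn +1·90°
n=3: pose=(1,7,W); sL=60/169, sR=12/29; mL=-2898/4901, mR=60/169; mL+mR=-1158/4901 → advance -1; mR−mL=4638/4901 → turn +1·90°

0 30/157 30/73 -5805/11461 30/157 2 5 S
1 4/15 20/87 -158/435 4/15 2 6 E
2 15/26 3/13 -27/52 15/26 1 6 N
3 60/169 12/29 -2898/4901 60/169 1 7 W
final 2 7 S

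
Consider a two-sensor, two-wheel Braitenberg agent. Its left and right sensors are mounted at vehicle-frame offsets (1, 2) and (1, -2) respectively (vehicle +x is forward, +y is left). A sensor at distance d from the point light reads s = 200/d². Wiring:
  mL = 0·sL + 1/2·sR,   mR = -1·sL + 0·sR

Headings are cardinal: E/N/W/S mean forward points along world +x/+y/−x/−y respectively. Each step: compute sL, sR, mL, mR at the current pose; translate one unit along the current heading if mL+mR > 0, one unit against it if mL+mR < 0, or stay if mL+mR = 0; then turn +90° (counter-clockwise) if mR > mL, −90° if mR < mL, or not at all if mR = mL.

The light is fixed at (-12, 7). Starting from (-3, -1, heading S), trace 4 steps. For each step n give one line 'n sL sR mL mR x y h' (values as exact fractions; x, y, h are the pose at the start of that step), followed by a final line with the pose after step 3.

0 100/101 20/13 10/13 -100/101 -3 -1 S
1 40/29 200/89 100/89 -40/29 -3 0 W
2 2 10/9 5/9 -2 -2 0 N
3 200/157 200/221 100/221 -200/157 -2 -1 E
final -3 -1 S

n=0: pose=(-3,-1,S); sL=100/101, sR=20/13; mL=10/13, mR=-100/101; mL+mR=-290/1313 → advance -1; mR−mL=-2310/1313 → turn -1·90°
n=1: pose=(-3,0,W); sL=40/29, sR=200/89; mL=100/89, mR=-40/29; mL+mR=-660/2581 → advance -1; mR−mL=-6460/2581 → turn -1·90°
n=2: pose=(-2,0,N); sL=2, sR=10/9; mL=5/9, mR=-2; mL+mR=-13/9 → advance -1; mR−mL=-23/9 → turn -1·90°
n=3: pose=(-2,-1,E); sL=200/157, sR=200/221; mL=100/221, mR=-200/157; mL+mR=-28500/34697 → advance -1; mR−mL=-59900/34697 → turn -1·90°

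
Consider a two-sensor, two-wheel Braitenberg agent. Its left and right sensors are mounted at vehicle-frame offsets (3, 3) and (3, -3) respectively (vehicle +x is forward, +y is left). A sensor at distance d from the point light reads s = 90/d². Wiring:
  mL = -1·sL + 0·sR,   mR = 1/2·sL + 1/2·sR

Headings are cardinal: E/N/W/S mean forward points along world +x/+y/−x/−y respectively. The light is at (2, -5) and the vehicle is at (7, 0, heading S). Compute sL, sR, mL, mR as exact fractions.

45/34 45/4 -45/34 855/136

left sensor world pos  = (10, -3); dL² = 68
right sensor world pos = (4, -3); dR² = 8
sL = 90/68 = 45/34
sR = 90/8 = 45/4
mL = -1·sL + 0·sR = -45/34
mR = 1/2·sL + 1/2·sR = 855/136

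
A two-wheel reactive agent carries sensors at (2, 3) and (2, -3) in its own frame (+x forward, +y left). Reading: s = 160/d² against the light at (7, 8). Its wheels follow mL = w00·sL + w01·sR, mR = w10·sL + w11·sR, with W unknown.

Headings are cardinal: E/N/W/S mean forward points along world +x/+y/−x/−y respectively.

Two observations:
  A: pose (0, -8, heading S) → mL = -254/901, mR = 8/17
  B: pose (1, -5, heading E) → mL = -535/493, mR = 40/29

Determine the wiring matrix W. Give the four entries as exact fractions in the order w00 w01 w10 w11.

-1 1/2 1 0

obs A: pose=(0,-8,S) → sL=8/17, sR=20/53, mL=-254/901, mR=8/17
obs B: pose=(1,-5,E) → sL=40/29, sR=10/17, mL=-535/493, mR=40/29
sensor matrix S = [[8/17, 20/53], [40/29, 10/17]]; det S = -108240/444193
solve [mL_A; mL_B] = S·[w00; w01] and [mR_A; mR_B] = S·[w10; w11]:
  w00 = -1, w01 = 1/2, w10 = 1, w11 = 0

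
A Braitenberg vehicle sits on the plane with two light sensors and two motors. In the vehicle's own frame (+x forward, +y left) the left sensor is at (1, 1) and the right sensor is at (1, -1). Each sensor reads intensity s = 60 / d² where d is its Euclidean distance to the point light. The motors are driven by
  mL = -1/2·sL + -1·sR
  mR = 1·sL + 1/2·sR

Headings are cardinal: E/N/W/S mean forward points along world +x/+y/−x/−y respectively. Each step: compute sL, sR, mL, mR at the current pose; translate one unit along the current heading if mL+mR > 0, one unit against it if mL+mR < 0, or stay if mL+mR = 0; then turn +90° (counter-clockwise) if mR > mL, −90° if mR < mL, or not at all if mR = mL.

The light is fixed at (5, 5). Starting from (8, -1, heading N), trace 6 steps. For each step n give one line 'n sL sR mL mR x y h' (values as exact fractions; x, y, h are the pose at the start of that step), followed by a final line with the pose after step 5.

n=0: pose=(8,-1,N); sL=60/29, sR=60/41; mL=-2970/1189, mR=3330/1189; mL+mR=360/1189 → advance +1; mR−mL=6300/1189 → turn +1·90°
n=1: pose=(8,0,W); sL=3/2, sR=3; mL=-15/4, mR=3; mL+mR=-3/4 → advance -1; mR−mL=27/4 → turn +1·90°
n=2: pose=(9,0,S); sL=60/61, sR=4/3; mL=-334/183, mR=302/183; mL+mR=-32/183 → advance -1; mR−mL=212/61 → turn +1·90°
n=3: pose=(9,1,E); sL=30/17, sR=6/5; mL=-177/85, mR=201/85; mL+mR=24/85 → advance +1; mR−mL=378/85 → turn +1·90°
n=4: pose=(10,1,N); sL=12/5, sR=4/3; mL=-38/15, mR=46/15; mL+mR=8/15 → advance +1; mR−mL=28/5 → turn +1·90°
n=5: pose=(10,2,W); sL=15/8, sR=3; mL=-63/16, mR=27/8; mL+mR=-9/16 → advance -1; mR−mL=117/16 → turn +1·90°

0 60/29 60/41 -2970/1189 3330/1189 8 -1 N
1 3/2 3 -15/4 3 8 0 W
2 60/61 4/3 -334/183 302/183 9 0 S
3 30/17 6/5 -177/85 201/85 9 1 E
4 12/5 4/3 -38/15 46/15 10 1 N
5 15/8 3 -63/16 27/8 10 2 W
final 11 2 S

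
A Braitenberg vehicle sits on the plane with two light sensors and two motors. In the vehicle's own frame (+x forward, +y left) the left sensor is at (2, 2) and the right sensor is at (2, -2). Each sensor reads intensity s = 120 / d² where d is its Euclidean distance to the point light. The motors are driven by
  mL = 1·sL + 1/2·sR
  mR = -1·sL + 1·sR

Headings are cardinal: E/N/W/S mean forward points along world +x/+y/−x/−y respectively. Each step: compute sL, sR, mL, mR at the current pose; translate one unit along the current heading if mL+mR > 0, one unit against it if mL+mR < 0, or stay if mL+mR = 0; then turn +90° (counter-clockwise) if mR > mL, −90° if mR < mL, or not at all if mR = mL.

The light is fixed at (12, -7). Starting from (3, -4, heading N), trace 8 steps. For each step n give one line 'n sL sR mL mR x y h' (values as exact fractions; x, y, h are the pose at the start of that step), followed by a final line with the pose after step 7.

n=0: pose=(3,-4,N); sL=60/73, sR=60/37; mL=4410/2701, mR=2160/2701; mL+mR=90/37 → advance +1; mR−mL=-2250/2701 → turn -1·90°
n=1: pose=(3,-3,E); sL=24/17, sR=120/53; mL=2292/901, mR=768/901; mL+mR=180/53 → advance +1; mR−mL=-1524/901 → turn -1·90°
n=2: pose=(4,-3,S); sL=3, sR=15/13; mL=93/26, mR=-24/13; mL+mR=45/26 → advance +1; mR−mL=-141/26 → turn -1·90°
n=3: pose=(4,-4,W); sL=120/101, sR=24/25; mL=4212/2525, mR=-576/2525; mL+mR=36/25 → advance +1; mR−mL=-4788/2525 → turn -1·90°
n=4: pose=(3,-4,N); sL=60/73, sR=60/37; mL=4410/2701, mR=2160/2701; mL+mR=90/37 → advance +1; mR−mL=-2250/2701 → turn -1·90°
n=5: pose=(3,-3,E); sL=24/17, sR=120/53; mL=2292/901, mR=768/901; mL+mR=180/53 → advance +1; mR−mL=-1524/901 → turn -1·90°
n=6: pose=(4,-3,S); sL=3, sR=15/13; mL=93/26, mR=-24/13; mL+mR=45/26 → advance +1; mR−mL=-141/26 → turn -1·90°
n=7: pose=(4,-4,W); sL=120/101, sR=24/25; mL=4212/2525, mR=-576/2525; mL+mR=36/25 → advance +1; mR−mL=-4788/2525 → turn -1·90°

0 60/73 60/37 4410/2701 2160/2701 3 -4 N
1 24/17 120/53 2292/901 768/901 3 -3 E
2 3 15/13 93/26 -24/13 4 -3 S
3 120/101 24/25 4212/2525 -576/2525 4 -4 W
4 60/73 60/37 4410/2701 2160/2701 3 -4 N
5 24/17 120/53 2292/901 768/901 3 -3 E
6 3 15/13 93/26 -24/13 4 -3 S
7 120/101 24/25 4212/2525 -576/2525 4 -4 W
final 3 -4 N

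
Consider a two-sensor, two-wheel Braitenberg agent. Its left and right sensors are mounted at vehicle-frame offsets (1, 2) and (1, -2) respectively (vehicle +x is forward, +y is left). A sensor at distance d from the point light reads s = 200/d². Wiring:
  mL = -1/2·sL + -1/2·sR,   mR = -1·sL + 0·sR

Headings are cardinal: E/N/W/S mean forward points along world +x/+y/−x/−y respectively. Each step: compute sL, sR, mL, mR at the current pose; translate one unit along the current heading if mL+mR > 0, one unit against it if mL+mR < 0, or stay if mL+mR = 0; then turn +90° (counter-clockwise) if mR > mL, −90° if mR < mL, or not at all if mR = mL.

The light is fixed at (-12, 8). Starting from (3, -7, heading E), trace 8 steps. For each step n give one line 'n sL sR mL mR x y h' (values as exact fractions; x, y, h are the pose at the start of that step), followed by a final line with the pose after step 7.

0 8/17 40/109 -776/1853 -8/17 3 -7 E
1 25/64 1/2 -57/128 -25/64 2 -7 S
2 200/369 200/481 -85000/177489 -200/369 2 -6 E
3 4/9 100/173 -796/1557 -4/9 1 -6 S
4 200/317 200/421 -73800/133457 -200/317 1 -5 E
5 25/49 25/37 -1075/1813 -25/49 0 -5 S
6 200/269 40/73 -12680/19637 -200/269 0 -4 E
7 100/169 4/5 -588/845 -100/169 -1 -4 S
final -1 -3 E

n=0: pose=(3,-7,E); sL=8/17, sR=40/109; mL=-776/1853, mR=-8/17; mL+mR=-1648/1853 → advance -1; mR−mL=-96/1853 → turn -1·90°
n=1: pose=(2,-7,S); sL=25/64, sR=1/2; mL=-57/128, mR=-25/64; mL+mR=-107/128 → advance -1; mR−mL=7/128 → turn +1·90°
n=2: pose=(2,-6,E); sL=200/369, sR=200/481; mL=-85000/177489, mR=-200/369; mL+mR=-60400/59163 → advance -1; mR−mL=-11200/177489 → turn -1·90°
n=3: pose=(1,-6,S); sL=4/9, sR=100/173; mL=-796/1557, mR=-4/9; mL+mR=-496/519 → advance -1; mR−mL=104/1557 → turn +1·90°
n=4: pose=(1,-5,E); sL=200/317, sR=200/421; mL=-73800/133457, mR=-200/317; mL+mR=-158000/133457 → advance -1; mR−mL=-10400/133457 → turn -1·90°
n=5: pose=(0,-5,S); sL=25/49, sR=25/37; mL=-1075/1813, mR=-25/49; mL+mR=-2000/1813 → advance -1; mR−mL=150/1813 → turn +1·90°
n=6: pose=(0,-4,E); sL=200/269, sR=40/73; mL=-12680/19637, mR=-200/269; mL+mR=-27280/19637 → advance -1; mR−mL=-1920/19637 → turn -1·90°
n=7: pose=(-1,-4,S); sL=100/169, sR=4/5; mL=-588/845, mR=-100/169; mL+mR=-1088/845 → advance -1; mR−mL=88/845 → turn +1·90°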